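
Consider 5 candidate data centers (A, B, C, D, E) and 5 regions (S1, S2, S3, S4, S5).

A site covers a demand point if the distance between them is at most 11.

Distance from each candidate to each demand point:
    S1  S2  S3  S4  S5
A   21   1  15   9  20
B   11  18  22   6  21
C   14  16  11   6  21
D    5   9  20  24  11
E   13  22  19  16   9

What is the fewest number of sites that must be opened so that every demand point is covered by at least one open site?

Coverage sets (demand points within 11 of each site):
  A: {S2, S4}
  B: {S1, S4}
  C: {S3, S4}
  D: {S1, S2, S5}
  E: {S5}
No single site covers all 5 demand points.
But {C, D} covers everything, so the minimum is 2.

2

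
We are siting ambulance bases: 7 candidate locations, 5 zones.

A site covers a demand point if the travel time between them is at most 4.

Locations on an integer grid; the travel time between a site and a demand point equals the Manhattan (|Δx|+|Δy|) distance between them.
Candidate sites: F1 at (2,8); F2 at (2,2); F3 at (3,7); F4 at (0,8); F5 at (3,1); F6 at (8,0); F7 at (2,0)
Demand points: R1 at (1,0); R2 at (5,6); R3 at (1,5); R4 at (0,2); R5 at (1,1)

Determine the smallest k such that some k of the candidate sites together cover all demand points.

Coverage sets (demand points within 4 of each site):
  F1: {R3}
  F2: {R1, R3, R4, R5}
  F3: {R2, R3}
  F4: {R3}
  F5: {R1, R4, R5}
  F6: {}
  F7: {R1, R4, R5}
No single site covers all 5 demand points.
But {F2, F3} covers everything, so the minimum is 2.

2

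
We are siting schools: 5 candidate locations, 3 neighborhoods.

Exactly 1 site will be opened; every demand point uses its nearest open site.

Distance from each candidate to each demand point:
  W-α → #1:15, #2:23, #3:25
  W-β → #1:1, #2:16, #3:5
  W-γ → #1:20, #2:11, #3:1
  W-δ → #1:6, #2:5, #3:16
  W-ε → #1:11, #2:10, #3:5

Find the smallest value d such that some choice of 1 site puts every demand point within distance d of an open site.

11

Open {W-ε}.
  Farthest demand point is #1 at distance 11 (to W-ε); all others are ≤ 11.
With {W-β} the worst case is 16.
With {W-δ} the worst case is 16.
No size-1 selection achieves below 11.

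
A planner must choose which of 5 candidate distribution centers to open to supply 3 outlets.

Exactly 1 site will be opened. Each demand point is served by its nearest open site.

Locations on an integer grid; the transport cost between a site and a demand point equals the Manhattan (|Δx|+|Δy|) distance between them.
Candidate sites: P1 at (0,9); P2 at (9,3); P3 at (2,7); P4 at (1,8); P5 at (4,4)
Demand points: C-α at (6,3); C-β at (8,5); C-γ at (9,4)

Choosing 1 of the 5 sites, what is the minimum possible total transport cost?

7

Open {P2}.
  C-α→P2 3, C-β→P2 3, C-γ→P2 1  ⇒ total 7.
Compare {P5}: total 13.
Compare {P3}: total 26.
No size-1 selection does better; minimum is 7.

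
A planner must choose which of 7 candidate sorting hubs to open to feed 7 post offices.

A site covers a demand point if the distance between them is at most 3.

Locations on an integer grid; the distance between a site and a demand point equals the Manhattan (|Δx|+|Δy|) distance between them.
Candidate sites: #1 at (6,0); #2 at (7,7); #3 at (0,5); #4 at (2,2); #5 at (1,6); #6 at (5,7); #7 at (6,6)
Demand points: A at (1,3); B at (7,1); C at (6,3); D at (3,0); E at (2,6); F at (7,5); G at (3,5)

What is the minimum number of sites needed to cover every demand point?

Coverage sets (demand points within 3 of each site):
  #1: {B, C, D}
  #2: {F}
  #3: {A, E, G}
  #4: {A, D}
  #5: {A, E, G}
  #6: {}
  #7: {C, F}
No 2 sites suffice: every size-2 union leaves at least one demand point uncovered.
But {#1, #2, #3} covers everything, so the minimum is 3.

3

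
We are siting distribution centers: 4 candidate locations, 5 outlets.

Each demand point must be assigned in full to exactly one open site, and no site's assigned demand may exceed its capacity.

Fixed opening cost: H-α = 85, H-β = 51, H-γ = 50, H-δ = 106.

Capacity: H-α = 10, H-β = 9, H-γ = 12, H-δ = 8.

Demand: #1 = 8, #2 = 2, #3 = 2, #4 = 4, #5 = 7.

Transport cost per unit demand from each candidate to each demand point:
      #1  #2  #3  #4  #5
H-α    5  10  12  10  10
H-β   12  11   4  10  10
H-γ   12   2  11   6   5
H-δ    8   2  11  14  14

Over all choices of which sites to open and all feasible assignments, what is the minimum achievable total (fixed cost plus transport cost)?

Open {H-α, H-β, H-γ}; cheapest assignment that respects the capacities:
  H-α (cap 10, load 10): #1, #2 — cost 8×5 + 2×10 = 60
  H-β (cap 9, load 2): #3 — cost 2×4 = 8
  H-γ (cap 12, load 11): #4, #5 — cost 4×6 + 7×5 = 59
  Shipping 127, fixed 186 → total 313.
  Any other capacity-feasible assignment to {H-α, H-β, H-γ} ships for at least 127.
Compare {H-β, H-γ, H-δ}: its best feasible assignment gives total 358.
Compare {H-α, H-γ, H-δ}: its best feasible assignment gives total 366.
Every other set of open sites that can feasibly serve all demand totals ≥ 358 even under its best assignment. Minimum: 313.

313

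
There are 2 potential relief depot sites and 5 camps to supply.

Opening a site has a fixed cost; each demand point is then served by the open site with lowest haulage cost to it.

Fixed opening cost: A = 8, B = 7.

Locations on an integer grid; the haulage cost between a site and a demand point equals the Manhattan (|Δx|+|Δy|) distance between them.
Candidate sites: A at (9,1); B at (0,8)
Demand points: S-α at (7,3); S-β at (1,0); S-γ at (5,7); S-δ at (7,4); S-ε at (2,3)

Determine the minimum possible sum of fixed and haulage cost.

45

Open {A}: assign each demand point to its cheapest open site.
  S-α→A 4, S-β→A 9, S-γ→A 10, S-δ→A 5, S-ε→A 9
  haulage cost 37, fixed 8 → total 45.
Compare {A, B}: haulage cost 31 + fixed 15 = 46.
Compare {B}: haulage cost 45 + fixed 7 = 52.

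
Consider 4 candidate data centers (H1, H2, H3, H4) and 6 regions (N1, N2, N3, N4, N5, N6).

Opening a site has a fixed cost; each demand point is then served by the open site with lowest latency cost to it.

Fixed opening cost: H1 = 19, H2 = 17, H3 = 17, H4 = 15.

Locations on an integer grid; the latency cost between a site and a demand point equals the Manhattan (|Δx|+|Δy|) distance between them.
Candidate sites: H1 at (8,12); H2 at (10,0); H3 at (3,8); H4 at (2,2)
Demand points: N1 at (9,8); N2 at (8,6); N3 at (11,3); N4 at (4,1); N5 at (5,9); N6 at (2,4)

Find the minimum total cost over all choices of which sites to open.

59

Open {H3}: assign each demand point to its cheapest open site.
  N1→H3 6, N2→H3 7, N3→H3 13, N4→H3 8, N5→H3 3, N6→H3 5
  latency cost 42, fixed 17 → total 59.
Compare {H4}: latency cost 48 + fixed 15 = 63.
Compare {H3, H4}: latency cost 31 + fixed 32 = 63.
Compare {H1, H4}: latency cost 32 + fixed 34 = 66.
All other subsets cost ≥ 63. Minimum total cost: 59.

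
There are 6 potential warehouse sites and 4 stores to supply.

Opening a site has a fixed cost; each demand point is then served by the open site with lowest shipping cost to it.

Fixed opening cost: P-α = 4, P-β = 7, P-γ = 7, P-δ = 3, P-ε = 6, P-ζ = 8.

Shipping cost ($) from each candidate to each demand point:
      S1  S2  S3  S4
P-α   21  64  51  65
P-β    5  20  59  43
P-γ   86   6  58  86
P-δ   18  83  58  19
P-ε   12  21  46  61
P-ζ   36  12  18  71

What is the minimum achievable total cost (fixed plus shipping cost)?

Open {P-β, P-δ, P-ζ}: assign each demand point to its cheapest open site.
  S1→P-β 5, S2→P-ζ 12, S3→P-ζ 18, S4→P-δ 19
  shipping cost 54, fixed 18 → total 72.
Compare {P-β, P-γ, P-δ, P-ζ}: shipping cost 48 + fixed 25 = 73.
Compare {P-α, P-β, P-δ, P-ζ}: shipping cost 54 + fixed 22 = 76.
Compare {P-α, P-β, P-γ, P-δ, P-ζ}: shipping cost 48 + fixed 29 = 77.
All other subsets cost ≥ 73. Minimum total cost: 72.

72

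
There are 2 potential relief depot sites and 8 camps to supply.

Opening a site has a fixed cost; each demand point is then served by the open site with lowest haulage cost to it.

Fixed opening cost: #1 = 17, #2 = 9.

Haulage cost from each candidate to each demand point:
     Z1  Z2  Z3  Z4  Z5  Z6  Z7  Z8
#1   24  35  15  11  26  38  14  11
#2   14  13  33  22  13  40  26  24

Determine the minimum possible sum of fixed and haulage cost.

155

Open {#1, #2}: assign each demand point to its cheapest open site.
  Z1→#2 14, Z2→#2 13, Z3→#1 15, Z4→#1 11, Z5→#2 13, Z6→#1 38, Z7→#1 14, Z8→#1 11
  haulage cost 129, fixed 26 → total 155.
Compare {#1}: haulage cost 174 + fixed 17 = 191.
Compare {#2}: haulage cost 185 + fixed 9 = 194.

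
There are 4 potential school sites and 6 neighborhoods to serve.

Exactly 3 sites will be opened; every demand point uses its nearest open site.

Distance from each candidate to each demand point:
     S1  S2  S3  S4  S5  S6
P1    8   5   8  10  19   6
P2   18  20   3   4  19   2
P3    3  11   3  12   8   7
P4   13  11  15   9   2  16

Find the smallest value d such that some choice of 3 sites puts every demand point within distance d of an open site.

Open {P1, P2, P3}.
  Farthest demand point is S5 at distance 8 (to P3); all others are ≤ 8.
With {P1, P2, P4} the worst case is 8.
With {P1, P3, P4} the worst case is 9.
No size-3 selection achieves below 8.

8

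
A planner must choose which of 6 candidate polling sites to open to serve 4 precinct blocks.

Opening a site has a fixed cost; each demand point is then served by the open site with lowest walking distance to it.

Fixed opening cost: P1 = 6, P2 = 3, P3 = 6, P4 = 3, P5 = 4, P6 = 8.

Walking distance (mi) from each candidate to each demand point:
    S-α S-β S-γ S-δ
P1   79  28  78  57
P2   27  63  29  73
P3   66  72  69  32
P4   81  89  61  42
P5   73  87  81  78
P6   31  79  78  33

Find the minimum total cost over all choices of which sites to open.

Open {P1, P2, P3}: assign each demand point to its cheapest open site.
  S-α→P2 27, S-β→P1 28, S-γ→P2 29, S-δ→P3 32
  walking distance 116, fixed 15 → total 131.
Compare {P1, P2, P6}: walking distance 117 + fixed 17 = 134.
Compare {P1, P2, P3, P4}: walking distance 116 + fixed 18 = 134.
Compare {P1, P2, P3, P5}: walking distance 116 + fixed 19 = 135.
All other subsets cost ≥ 134. Minimum total cost: 131.

131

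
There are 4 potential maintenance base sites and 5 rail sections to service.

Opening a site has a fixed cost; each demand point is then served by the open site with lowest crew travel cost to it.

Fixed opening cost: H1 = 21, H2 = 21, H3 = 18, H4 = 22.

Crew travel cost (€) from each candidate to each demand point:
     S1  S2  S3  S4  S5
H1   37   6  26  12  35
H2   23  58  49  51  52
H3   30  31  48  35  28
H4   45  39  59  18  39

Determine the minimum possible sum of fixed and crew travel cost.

137

Open {H1}: assign each demand point to its cheapest open site.
  S1→H1 37, S2→H1 6, S3→H1 26, S4→H1 12, S5→H1 35
  crew travel cost 116, fixed 21 → total 137.
Compare {H1, H3}: crew travel cost 102 + fixed 39 = 141.
Compare {H1, H2}: crew travel cost 102 + fixed 42 = 144.
Compare {H1, H2, H3}: crew travel cost 95 + fixed 60 = 155.
All other subsets cost ≥ 141. Minimum total cost: 137.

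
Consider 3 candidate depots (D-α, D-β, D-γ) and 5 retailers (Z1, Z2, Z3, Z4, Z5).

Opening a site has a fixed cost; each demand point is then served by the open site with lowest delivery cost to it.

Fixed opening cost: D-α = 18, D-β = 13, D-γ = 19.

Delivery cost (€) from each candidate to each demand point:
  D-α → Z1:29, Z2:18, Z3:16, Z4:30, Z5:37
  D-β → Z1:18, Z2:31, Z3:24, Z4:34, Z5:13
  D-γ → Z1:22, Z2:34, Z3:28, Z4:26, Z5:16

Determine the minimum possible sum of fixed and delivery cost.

Open {D-α, D-β}: assign each demand point to its cheapest open site.
  Z1→D-β 18, Z2→D-α 18, Z3→D-α 16, Z4→D-α 30, Z5→D-β 13
  delivery cost 95, fixed 31 → total 126.
Compare {D-β}: delivery cost 120 + fixed 13 = 133.
Compare {D-α, D-γ}: delivery cost 98 + fixed 37 = 135.
Compare {D-α, D-β, D-γ}: delivery cost 91 + fixed 50 = 141.
All other subsets cost ≥ 133. Minimum total cost: 126.

126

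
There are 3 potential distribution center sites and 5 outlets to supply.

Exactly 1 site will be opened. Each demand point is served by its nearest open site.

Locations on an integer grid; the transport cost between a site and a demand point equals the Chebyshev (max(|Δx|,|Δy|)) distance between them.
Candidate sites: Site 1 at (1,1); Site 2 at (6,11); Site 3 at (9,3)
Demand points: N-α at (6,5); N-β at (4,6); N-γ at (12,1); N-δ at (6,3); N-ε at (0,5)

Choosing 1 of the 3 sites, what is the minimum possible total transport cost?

Open {Site 3}.
  N-α→Site 3 3, N-β→Site 3 5, N-γ→Site 3 3, N-δ→Site 3 3, N-ε→Site 3 9  ⇒ total 23.
Compare {Site 1}: total 30.
Compare {Site 2}: total 35.

23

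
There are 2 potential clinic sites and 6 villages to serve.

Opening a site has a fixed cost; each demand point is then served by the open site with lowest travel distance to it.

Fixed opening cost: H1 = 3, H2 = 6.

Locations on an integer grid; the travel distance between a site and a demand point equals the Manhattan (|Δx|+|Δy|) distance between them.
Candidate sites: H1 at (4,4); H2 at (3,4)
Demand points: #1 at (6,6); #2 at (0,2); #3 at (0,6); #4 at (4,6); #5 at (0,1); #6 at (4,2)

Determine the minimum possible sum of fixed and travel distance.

30

Open {H1}: assign each demand point to its cheapest open site.
  #1→H1 4, #2→H1 6, #3→H1 6, #4→H1 2, #5→H1 7, #6→H1 2
  travel distance 27, fixed 3 → total 30.
Compare {H2}: travel distance 27 + fixed 6 = 33.
Compare {H1, H2}: travel distance 24 + fixed 9 = 33.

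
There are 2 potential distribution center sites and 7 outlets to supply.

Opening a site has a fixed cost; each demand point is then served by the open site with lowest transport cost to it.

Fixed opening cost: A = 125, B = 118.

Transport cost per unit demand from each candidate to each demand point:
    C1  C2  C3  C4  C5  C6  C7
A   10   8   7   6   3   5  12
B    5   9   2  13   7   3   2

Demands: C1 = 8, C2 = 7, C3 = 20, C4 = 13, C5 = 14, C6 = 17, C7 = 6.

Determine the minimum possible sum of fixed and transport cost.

Open {A, B}: assign each demand point to its cheapest open site.
  C1→B 8×5=40, C2→A 7×8=56, C3→B 20×2=40, C4→A 13×6=78, C5→A 14×3=42, C6→B 17×3=51, C7→B 6×2=12
  transport cost 319, fixed 243 → total 562.
Compare {B}: transport cost 473 + fixed 118 = 591.
Compare {A}: transport cost 553 + fixed 125 = 678.

562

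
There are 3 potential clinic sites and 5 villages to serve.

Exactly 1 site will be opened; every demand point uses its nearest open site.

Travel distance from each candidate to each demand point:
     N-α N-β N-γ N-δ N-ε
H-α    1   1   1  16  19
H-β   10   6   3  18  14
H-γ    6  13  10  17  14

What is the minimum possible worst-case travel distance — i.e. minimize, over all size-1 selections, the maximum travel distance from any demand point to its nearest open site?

Open {H-γ}.
  Farthest demand point is N-δ at travel distance 17 (to H-γ); all others are ≤ 17.
With {H-β} the worst case is 18.
With {H-α} the worst case is 19.
No size-1 selection achieves below 17.

17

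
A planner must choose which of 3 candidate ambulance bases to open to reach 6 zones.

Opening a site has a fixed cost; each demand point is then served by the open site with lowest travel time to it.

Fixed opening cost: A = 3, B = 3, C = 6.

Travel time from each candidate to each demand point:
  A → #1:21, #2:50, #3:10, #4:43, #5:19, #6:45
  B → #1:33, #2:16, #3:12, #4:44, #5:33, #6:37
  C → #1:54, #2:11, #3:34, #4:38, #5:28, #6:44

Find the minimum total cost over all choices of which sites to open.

148

Open {A, B, C}: assign each demand point to its cheapest open site.
  #1→A 21, #2→C 11, #3→A 10, #4→C 38, #5→A 19, #6→B 37
  travel time 136, fixed 12 → total 148.
Compare {A, B}: travel time 146 + fixed 6 = 152.
Compare {A, C}: travel time 143 + fixed 9 = 152.
Compare {B, C}: travel time 159 + fixed 9 = 168.
All other subsets cost ≥ 152. Minimum total cost: 148.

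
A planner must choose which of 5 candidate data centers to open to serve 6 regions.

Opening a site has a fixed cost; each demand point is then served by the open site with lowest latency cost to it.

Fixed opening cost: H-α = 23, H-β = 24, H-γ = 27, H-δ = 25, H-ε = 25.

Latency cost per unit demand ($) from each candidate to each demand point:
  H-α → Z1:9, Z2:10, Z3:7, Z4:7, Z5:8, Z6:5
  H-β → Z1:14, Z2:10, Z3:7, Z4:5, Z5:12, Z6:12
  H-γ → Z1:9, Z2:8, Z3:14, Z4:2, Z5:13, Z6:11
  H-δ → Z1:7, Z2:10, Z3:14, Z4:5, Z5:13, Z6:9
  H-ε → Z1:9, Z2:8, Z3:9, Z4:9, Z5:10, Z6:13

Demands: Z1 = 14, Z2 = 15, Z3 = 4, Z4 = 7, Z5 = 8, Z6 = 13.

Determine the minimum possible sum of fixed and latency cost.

Open {H-α, H-γ, H-δ}: assign each demand point to its cheapest open site.
  Z1→H-δ 14×7=98, Z2→H-γ 15×8=120, Z3→H-α 4×7=28, Z4→H-γ 7×2=14, Z5→H-α 8×8=64, Z6→H-α 13×5=65
  latency cost 389, fixed 75 → total 464.
Compare {H-α, H-γ}: latency cost 417 + fixed 50 = 467.
Compare {H-α, H-δ, H-ε}: latency cost 410 + fixed 73 = 483.
Compare {H-α, H-δ}: latency cost 440 + fixed 48 = 488.
All other subsets cost ≥ 467. Minimum total cost: 464.

464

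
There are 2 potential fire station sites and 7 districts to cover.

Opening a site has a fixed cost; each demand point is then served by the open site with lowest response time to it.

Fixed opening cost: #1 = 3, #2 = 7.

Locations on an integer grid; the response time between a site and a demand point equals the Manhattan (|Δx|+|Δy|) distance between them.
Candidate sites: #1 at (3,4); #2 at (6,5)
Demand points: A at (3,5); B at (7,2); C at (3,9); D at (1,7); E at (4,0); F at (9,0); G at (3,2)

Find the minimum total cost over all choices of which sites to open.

37

Open {#1}: assign each demand point to its cheapest open site.
  A→#1 1, B→#1 6, C→#1 5, D→#1 5, E→#1 5, F→#1 10, G→#1 2
  response time 34, fixed 3 → total 37.
Compare {#1, #2}: response time 30 + fixed 10 = 40.
Compare {#2}: response time 42 + fixed 7 = 49.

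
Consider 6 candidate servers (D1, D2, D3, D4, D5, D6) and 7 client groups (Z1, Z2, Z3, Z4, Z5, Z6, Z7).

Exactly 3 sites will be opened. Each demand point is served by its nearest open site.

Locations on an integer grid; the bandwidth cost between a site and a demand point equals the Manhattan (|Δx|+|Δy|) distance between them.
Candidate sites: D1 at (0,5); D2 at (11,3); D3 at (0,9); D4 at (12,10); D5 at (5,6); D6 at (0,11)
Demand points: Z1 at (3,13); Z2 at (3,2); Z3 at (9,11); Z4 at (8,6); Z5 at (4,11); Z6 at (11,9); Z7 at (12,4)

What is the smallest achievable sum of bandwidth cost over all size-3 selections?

30

Open {D4, D5, D6}.
  Z1→D6 5, Z2→D5 6, Z3→D4 4, Z4→D5 3, Z5→D6 4, Z6→D4 2, Z7→D4 6  ⇒ total 30.
Compare {D2, D4, D5}: total 32.
Compare {D2, D4, D6}: total 32.
No size-3 selection does better; minimum is 30.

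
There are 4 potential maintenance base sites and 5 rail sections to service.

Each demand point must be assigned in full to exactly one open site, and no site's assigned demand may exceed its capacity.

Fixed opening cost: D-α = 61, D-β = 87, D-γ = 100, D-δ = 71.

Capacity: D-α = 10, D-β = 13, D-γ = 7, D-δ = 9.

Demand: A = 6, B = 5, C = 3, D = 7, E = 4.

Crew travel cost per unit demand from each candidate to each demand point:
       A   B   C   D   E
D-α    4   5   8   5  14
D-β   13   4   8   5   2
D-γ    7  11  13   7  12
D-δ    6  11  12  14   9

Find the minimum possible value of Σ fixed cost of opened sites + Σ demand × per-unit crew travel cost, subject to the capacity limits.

342

Open {D-α, D-β, D-δ}; cheapest assignment that respects the capacities:
  D-α (cap 10, load 10): C, D — cost 3×8 + 7×5 = 59
  D-β (cap 13, load 9): B, E — cost 5×4 + 4×2 = 28
  D-δ (cap 9, load 6): A — cost 6×6 = 36
  Shipping 123, fixed 219 → total 342.
  Any other capacity-feasible assignment to {D-α, D-β, D-δ} ships for at least 123.
Compare {D-α, D-β, D-γ}: its best feasible assignment gives total 373.
Compare {D-β, D-γ, D-δ}: its best feasible assignment gives total 395.
Every other set of open sites that can feasibly serve all demand totals ≥ 373 even under its best assignment. Minimum: 342.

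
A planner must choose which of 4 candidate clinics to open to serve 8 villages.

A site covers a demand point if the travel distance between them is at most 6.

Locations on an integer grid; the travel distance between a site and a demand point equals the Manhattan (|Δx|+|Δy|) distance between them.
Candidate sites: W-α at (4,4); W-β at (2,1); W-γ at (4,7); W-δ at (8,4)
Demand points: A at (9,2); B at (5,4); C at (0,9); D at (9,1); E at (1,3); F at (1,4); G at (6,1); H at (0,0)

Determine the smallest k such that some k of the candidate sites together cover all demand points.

Coverage sets (demand points within 6 of each site):
  W-α: {B, E, F, G}
  W-β: {B, E, F, G, H}
  W-γ: {B, C, F}
  W-δ: {A, B, D, G}
No 2 sites suffice: every size-2 union leaves at least one demand point uncovered.
But {W-β, W-γ, W-δ} covers everything, so the minimum is 3.

3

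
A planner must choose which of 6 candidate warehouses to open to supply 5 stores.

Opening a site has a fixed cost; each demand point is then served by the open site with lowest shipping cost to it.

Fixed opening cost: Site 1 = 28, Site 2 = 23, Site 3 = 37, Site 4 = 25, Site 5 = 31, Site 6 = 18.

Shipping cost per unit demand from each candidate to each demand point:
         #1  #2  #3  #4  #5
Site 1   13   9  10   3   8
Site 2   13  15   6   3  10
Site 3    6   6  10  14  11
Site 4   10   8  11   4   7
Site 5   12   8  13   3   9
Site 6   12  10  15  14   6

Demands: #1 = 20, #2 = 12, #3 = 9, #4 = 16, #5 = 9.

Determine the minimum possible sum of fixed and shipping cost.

426

Open {Site 2, Site 3, Site 6}: assign each demand point to its cheapest open site.
  #1→Site 3 20×6=120, #2→Site 3 12×6=72, #3→Site 2 9×6=54, #4→Site 2 16×3=48, #5→Site 6 9×6=54
  shipping cost 348, fixed 78 → total 426.
Compare {Site 2, Site 3, Site 4}: shipping cost 357 + fixed 85 = 442.
Compare {Site 2, Site 3}: shipping cost 384 + fixed 60 = 444.
Compare {Site 2, Site 3, Site 4, Site 6}: shipping cost 348 + fixed 103 = 451.
All other subsets cost ≥ 442. Minimum total cost: 426.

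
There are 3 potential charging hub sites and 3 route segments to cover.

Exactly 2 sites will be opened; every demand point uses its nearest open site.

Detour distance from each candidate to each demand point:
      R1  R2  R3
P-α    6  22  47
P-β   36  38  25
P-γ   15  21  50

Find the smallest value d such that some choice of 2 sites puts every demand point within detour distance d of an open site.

25

Open {P-α, P-β}.
  Farthest demand point is R3 at detour distance 25 (to P-β); all others are ≤ 25.
With {P-β, P-γ} the worst case is 25.
With {P-α, P-γ} the worst case is 47.
No size-2 selection achieves below 25.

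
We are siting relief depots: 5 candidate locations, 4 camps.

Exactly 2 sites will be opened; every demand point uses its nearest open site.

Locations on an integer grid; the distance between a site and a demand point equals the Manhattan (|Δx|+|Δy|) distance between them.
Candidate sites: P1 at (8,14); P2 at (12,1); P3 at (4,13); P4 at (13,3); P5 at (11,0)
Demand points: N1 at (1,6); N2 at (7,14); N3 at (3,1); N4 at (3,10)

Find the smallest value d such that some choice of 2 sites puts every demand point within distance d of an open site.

10

Open {P2, P3}.
  Farthest demand point is N1 at distance 10 (to P3); all others are ≤ 10.
With {P3, P5} the worst case is 10.
With {P3, P4} the worst case is 12.
No size-2 selection achieves below 10.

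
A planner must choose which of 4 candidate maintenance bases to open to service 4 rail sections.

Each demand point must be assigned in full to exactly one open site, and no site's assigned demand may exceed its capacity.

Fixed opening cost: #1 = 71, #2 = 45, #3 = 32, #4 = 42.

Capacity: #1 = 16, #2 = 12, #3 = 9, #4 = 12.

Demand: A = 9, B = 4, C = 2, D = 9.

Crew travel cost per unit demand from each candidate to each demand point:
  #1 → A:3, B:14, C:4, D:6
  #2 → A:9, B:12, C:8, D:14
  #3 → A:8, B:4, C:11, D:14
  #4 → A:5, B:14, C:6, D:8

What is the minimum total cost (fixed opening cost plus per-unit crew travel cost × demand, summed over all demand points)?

Open {#1, #3, #4}; cheapest assignment that respects the capacities:
  #1 (cap 16, load 11): A, C — cost 9×3 + 2×4 = 35
  #3 (cap 9, load 4): B — cost 4×4 = 16
  #4 (cap 12, load 9): D — cost 9×8 = 72
  Shipping 123, fixed 145 → total 268.
  Any other capacity-feasible assignment to {#1, #3, #4} ships for at least 123.
Compare {#1, #4}: its best feasible assignment gives total 276.
Compare {#1, #3}: its best feasible assignment gives total 293.
Every other set of open sites that can feasibly serve all demand totals ≥ 276 even under its best assignment. Minimum: 268.

268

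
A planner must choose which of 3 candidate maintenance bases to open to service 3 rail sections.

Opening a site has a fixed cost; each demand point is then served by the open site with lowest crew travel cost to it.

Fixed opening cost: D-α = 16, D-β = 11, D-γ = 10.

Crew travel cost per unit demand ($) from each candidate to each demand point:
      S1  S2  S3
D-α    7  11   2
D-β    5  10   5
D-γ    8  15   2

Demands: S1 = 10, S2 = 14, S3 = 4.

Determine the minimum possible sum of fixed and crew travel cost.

Open {D-β, D-γ}: assign each demand point to its cheapest open site.
  S1→D-β 10×5=50, S2→D-β 14×10=140, S3→D-γ 4×2=8
  crew travel cost 198, fixed 21 → total 219.
Compare {D-β}: crew travel cost 210 + fixed 11 = 221.
Compare {D-α, D-β}: crew travel cost 198 + fixed 27 = 225.
Compare {D-α, D-β, D-γ}: crew travel cost 198 + fixed 37 = 235.
All other subsets cost ≥ 221. Minimum total cost: 219.

219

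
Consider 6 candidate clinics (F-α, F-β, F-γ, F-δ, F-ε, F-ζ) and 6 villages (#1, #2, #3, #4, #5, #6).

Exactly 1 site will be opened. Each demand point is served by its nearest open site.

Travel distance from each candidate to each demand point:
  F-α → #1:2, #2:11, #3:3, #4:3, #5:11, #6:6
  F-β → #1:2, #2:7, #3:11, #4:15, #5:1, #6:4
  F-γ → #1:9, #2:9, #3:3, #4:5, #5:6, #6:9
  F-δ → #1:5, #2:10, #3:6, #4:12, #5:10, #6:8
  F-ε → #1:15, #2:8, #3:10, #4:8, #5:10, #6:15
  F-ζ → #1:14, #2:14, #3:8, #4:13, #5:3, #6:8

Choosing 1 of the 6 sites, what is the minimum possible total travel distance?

Open {F-α}.
  #1→F-α 2, #2→F-α 11, #3→F-α 3, #4→F-α 3, #5→F-α 11, #6→F-α 6  ⇒ total 36.
Compare {F-β}: total 40.
Compare {F-γ}: total 41.
No size-1 selection does better; minimum is 36.

36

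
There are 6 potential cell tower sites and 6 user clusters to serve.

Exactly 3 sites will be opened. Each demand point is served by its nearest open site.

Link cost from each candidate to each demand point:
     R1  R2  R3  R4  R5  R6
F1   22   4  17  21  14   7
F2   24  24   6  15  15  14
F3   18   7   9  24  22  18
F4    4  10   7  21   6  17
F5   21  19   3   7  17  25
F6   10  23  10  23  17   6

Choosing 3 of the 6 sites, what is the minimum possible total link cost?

31

Open {F1, F4, F5}.
  R1→F4 4, R2→F1 4, R3→F5 3, R4→F5 7, R5→F4 6, R6→F1 7  ⇒ total 31.
Compare {F4, F5, F6}: total 36.
Compare {F1, F2, F4}: total 42.
No size-3 selection does better; minimum is 31.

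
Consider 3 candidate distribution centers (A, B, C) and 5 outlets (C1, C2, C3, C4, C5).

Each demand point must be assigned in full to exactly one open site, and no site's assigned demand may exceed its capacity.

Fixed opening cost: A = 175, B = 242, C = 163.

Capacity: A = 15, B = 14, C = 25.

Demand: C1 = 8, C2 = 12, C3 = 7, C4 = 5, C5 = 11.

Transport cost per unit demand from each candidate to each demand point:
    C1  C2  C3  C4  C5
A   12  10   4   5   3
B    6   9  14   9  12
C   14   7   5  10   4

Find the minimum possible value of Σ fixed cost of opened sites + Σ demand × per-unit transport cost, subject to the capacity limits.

809

Open {A, B, C}; cheapest assignment that respects the capacities:
  A (cap 15, load 12): C3, C4 — cost 7×4 + 5×5 = 53
  B (cap 14, load 8): C1 — cost 8×6 = 48
  C (cap 25, load 23): C2, C5 — cost 12×7 + 11×4 = 128
  Shipping 229, fixed 580 → total 809.
  Any other capacity-feasible assignment to {A, B, C} ships for at least 229.
Total demand is 43 and no other set of sites has combined capacity ≥ 43, so {A, B, C} is the only feasible choice of open sites. Minimum: 809.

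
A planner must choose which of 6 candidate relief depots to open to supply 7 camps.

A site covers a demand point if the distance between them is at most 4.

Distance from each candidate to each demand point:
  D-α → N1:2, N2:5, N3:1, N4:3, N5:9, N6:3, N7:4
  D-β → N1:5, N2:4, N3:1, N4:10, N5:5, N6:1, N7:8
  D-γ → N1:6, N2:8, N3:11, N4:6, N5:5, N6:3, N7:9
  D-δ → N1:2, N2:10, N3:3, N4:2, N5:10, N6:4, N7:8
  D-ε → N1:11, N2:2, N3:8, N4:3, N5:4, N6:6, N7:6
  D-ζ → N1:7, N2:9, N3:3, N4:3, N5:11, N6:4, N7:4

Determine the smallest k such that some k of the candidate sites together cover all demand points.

2

Coverage sets (demand points within 4 of each site):
  D-α: {N1, N3, N4, N6, N7}
  D-β: {N2, N3, N6}
  D-γ: {N6}
  D-δ: {N1, N3, N4, N6}
  D-ε: {N2, N4, N5}
  D-ζ: {N3, N4, N6, N7}
No single site covers all 7 demand points.
But {D-α, D-ε} covers everything, so the minimum is 2.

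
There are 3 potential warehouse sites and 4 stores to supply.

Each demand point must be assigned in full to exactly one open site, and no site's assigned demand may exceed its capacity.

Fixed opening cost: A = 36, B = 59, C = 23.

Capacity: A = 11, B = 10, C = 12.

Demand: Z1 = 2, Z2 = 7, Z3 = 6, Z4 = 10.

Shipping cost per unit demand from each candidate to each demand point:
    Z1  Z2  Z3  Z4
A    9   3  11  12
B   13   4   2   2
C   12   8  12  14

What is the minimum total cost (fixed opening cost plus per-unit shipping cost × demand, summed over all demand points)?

249

Open {A, B, C}; cheapest assignment that respects the capacities:
  A (cap 11, load 9): Z1, Z2 — cost 2×9 + 7×3 = 39
  B (cap 10, load 10): Z4 — cost 10×2 = 20
  C (cap 12, load 6): Z3 — cost 6×12 = 72
  Shipping 131, fixed 118 → total 249.
  Any other capacity-feasible assignment to {A, B, C} ships for at least 131.
Total demand is 25 and no other set of sites has combined capacity ≥ 25, so {A, B, C} is the only feasible choice of open sites. Minimum: 249.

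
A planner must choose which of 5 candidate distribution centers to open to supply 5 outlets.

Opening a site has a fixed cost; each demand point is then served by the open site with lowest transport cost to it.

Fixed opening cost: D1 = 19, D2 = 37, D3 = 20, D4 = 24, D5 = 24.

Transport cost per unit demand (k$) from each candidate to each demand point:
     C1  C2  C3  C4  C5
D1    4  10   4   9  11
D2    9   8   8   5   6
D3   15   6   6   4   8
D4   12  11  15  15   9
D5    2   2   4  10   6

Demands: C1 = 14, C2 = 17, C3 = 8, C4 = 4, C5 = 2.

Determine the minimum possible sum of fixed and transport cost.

Open {D3, D5}: assign each demand point to its cheapest open site.
  C1→D5 14×2=28, C2→D5 17×2=34, C3→D5 8×4=32, C4→D3 4×4=16, C5→D5 2×6=12
  transport cost 122, fixed 44 → total 166.
Compare {D5}: transport cost 146 + fixed 24 = 170.
Compare {D1, D5}: transport cost 142 + fixed 43 = 185.
Compare {D1, D3, D5}: transport cost 122 + fixed 63 = 185.
All other subsets cost ≥ 170. Minimum total cost: 166.

166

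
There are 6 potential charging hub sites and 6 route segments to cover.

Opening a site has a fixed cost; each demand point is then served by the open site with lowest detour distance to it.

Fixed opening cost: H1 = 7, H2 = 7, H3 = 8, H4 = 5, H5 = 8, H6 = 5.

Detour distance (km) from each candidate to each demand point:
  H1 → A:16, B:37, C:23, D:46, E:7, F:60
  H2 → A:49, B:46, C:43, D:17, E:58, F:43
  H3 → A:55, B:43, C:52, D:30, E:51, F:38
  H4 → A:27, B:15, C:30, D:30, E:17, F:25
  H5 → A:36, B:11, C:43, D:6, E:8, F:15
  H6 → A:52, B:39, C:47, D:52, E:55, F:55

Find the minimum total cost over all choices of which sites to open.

Open {H1, H5}: assign each demand point to its cheapest open site.
  A→H1 16, B→H5 11, C→H1 23, D→H5 6, E→H1 7, F→H5 15
  detour distance 78, fixed 15 → total 93.
Compare {H1, H4, H5}: detour distance 78 + fixed 20 = 98.
Compare {H1, H5, H6}: detour distance 78 + fixed 20 = 98.
Compare {H1, H2, H5}: detour distance 78 + fixed 22 = 100.
All other subsets cost ≥ 98. Minimum total cost: 93.

93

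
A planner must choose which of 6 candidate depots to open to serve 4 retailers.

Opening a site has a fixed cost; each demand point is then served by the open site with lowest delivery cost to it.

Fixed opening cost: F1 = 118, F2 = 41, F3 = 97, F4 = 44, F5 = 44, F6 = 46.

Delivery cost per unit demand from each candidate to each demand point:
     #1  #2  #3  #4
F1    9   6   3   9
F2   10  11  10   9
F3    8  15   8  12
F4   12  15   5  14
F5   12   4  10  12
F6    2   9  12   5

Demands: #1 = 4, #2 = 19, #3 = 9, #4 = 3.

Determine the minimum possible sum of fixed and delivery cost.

278

Open {F4, F5, F6}: assign each demand point to its cheapest open site.
  #1→F6 4×2=8, #2→F5 19×4=76, #3→F4 9×5=45, #4→F6 3×5=15
  delivery cost 144, fixed 134 → total 278.
Compare {F5, F6}: delivery cost 189 + fixed 90 = 279.
Compare {F4, F5}: delivery cost 205 + fixed 88 = 293.
Compare {F5}: delivery cost 250 + fixed 44 = 294.
All other subsets cost ≥ 279. Minimum total cost: 278.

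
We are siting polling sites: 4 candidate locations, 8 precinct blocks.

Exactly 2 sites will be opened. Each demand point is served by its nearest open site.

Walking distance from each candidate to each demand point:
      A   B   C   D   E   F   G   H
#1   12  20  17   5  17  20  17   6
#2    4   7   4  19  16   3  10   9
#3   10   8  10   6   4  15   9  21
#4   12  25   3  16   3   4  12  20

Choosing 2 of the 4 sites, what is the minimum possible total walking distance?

46

Open {#2, #3}.
  A→#2 4, B→#2 7, C→#2 4, D→#3 6, E→#3 4, F→#2 3, G→#3 9, H→#2 9  ⇒ total 46.
Compare {#1, #2}: total 55.
Compare {#2, #4}: total 55.
No size-2 selection does better; minimum is 46.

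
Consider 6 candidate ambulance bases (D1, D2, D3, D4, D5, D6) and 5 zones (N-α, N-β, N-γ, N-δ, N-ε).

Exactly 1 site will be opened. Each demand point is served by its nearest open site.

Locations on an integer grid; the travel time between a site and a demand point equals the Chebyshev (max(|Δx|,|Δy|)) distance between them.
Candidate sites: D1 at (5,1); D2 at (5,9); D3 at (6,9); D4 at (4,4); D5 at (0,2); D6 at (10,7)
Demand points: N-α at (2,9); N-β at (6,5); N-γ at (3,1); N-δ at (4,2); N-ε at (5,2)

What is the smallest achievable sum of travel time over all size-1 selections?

14

Open {D4}.
  N-α→D4 5, N-β→D4 2, N-γ→D4 3, N-δ→D4 2, N-ε→D4 2  ⇒ total 14.
Compare {D1}: total 16.
Compare {D5}: total 25.
No size-1 selection does better; minimum is 14.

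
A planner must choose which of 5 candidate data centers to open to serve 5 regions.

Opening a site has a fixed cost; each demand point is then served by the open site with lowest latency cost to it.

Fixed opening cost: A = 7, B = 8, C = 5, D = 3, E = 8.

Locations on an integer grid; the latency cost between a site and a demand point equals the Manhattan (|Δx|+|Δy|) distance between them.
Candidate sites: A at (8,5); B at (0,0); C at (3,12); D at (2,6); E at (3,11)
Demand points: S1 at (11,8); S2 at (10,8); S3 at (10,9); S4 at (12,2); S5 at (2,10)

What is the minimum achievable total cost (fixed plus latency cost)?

38

Open {A, D}: assign each demand point to its cheapest open site.
  S1→A 6, S2→A 5, S3→A 6, S4→A 7, S5→D 4
  latency cost 28, fixed 10 → total 38.
Compare {A, C}: latency cost 27 + fixed 12 = 39.
Compare {A, E}: latency cost 26 + fixed 15 = 41.
Compare {A}: latency cost 35 + fixed 7 = 42.
All other subsets cost ≥ 39. Minimum total cost: 38.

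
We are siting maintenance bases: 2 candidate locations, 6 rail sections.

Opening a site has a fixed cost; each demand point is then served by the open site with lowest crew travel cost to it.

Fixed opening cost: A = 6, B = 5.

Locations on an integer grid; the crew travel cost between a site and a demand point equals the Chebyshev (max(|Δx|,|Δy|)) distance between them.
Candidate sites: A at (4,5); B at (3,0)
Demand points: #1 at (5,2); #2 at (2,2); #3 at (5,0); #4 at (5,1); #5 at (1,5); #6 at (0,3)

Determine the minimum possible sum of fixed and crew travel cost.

Open {B}: assign each demand point to its cheapest open site.
  #1→B 2, #2→B 2, #3→B 2, #4→B 2, #5→B 5, #6→B 3
  crew travel cost 16, fixed 5 → total 21.
Compare {A, B}: crew travel cost 14 + fixed 11 = 25.
Compare {A}: crew travel cost 22 + fixed 6 = 28.

21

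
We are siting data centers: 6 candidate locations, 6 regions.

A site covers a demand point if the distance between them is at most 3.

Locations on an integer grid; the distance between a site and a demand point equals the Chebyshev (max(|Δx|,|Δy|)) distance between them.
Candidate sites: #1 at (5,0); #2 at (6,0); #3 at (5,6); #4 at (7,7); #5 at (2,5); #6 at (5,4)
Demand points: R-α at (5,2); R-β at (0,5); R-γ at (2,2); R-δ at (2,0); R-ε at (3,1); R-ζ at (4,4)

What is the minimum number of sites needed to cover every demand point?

Coverage sets (demand points within 3 of each site):
  #1: {R-α, R-γ, R-δ, R-ε}
  #2: {R-α, R-ε}
  #3: {R-ζ}
  #4: {R-ζ}
  #5: {R-α, R-β, R-γ, R-ζ}
  #6: {R-α, R-γ, R-ε, R-ζ}
No single site covers all 6 demand points.
But {#1, #5} covers everything, so the minimum is 2.

2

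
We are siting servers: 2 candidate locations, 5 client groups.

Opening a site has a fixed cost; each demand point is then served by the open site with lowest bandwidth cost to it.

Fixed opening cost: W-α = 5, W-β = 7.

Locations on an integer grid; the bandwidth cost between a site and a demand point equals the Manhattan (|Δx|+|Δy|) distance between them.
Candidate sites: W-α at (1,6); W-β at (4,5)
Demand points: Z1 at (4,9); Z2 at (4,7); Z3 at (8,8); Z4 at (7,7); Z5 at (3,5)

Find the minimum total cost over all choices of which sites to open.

26

Open {W-β}: assign each demand point to its cheapest open site.
  Z1→W-β 4, Z2→W-β 2, Z3→W-β 7, Z4→W-β 5, Z5→W-β 1
  bandwidth cost 19, fixed 7 → total 26.
Compare {W-α, W-β}: bandwidth cost 19 + fixed 12 = 31.
Compare {W-α}: bandwidth cost 29 + fixed 5 = 34.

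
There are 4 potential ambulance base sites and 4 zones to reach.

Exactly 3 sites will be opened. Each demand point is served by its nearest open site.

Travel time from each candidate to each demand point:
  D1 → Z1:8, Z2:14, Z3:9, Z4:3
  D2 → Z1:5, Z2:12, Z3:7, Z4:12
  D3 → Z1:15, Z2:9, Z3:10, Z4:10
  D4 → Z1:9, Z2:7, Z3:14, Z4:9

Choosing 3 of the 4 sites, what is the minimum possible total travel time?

22

Open {D1, D2, D4}.
  Z1→D2 5, Z2→D4 7, Z3→D2 7, Z4→D1 3  ⇒ total 22.
Compare {D1, D2, D3}: total 24.
Compare {D1, D3, D4}: total 27.
No size-3 selection does better; minimum is 22.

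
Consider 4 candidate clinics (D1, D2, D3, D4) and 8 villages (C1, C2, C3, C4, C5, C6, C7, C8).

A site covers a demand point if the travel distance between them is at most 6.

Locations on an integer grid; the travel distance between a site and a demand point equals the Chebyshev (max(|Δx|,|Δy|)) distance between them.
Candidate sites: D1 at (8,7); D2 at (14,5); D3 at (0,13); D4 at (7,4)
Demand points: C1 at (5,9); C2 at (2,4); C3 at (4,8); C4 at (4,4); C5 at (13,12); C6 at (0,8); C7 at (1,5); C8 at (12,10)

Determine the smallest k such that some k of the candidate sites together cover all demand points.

Coverage sets (demand points within 6 of each site):
  D1: {C1, C2, C3, C4, C5, C8}
  D2: {C8}
  D3: {C1, C3, C6}
  D4: {C1, C2, C3, C4, C7, C8}
No 2 sites suffice: every size-2 union leaves at least one demand point uncovered.
But {D1, D3, D4} covers everything, so the minimum is 3.

3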